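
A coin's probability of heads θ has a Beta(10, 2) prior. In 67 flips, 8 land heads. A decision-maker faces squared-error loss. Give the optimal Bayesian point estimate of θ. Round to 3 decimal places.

0.228

Posterior: Beta(10+8, 2+59) = Beta(18, 61).
Mode = (18−1)/(18+61−2) = 17/77 = 0.221.
Mean = 18/(18+61) = 18/79 = 0.228.
Squared-error loss ⇒ the optimal estimator is the posterior mean.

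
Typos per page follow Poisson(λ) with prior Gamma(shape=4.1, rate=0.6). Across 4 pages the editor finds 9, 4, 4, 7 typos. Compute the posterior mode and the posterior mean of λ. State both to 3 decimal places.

Σ counts = 24. Posterior: Gamma(shape = 4.1+24 = 28.1, rate = 0.6+4 = 4.6).
Mode = (α−1)/β = 27.1/4.6 = 5.891.
Mean = α/β = 28.1/4.6 = 6.109.

MAP: 5.891. Posterior mean: 6.109.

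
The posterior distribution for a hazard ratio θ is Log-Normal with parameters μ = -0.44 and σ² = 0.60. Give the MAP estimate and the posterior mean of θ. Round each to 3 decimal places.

MAP = 0.353; posterior mean = 0.869

Mode = exp(μ − σ²) = exp(-1.04) = 0.353.
Mean = exp(μ + σ²/2) = exp(-0.140) = 0.869.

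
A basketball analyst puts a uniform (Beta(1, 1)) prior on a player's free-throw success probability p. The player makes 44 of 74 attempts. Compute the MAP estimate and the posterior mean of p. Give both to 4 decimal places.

MAP: 0.5946. Posterior mean: 0.5921.

Posterior: Beta(1+44, 1+30) = Beta(45, 31).
Mode = (45−1)/(45+31−2) = 44/74 = 0.5946.
With a flat prior the MAP equals the MLE, 44/74.
Mean = 45/(45+31) = 45/76 = 0.5921.
Mode > mean: the posterior has a left tail.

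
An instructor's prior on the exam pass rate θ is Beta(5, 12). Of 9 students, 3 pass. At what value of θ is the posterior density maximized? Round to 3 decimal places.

Posterior: Beta(5+3, 12+6) = Beta(8, 18).
Mode = (8−1)/(8+18−2) = 7/24 = 0.292.
Mean = 8/(8+18) = 8/26 = 0.308.
This is the posterior mode — the MAP estimate.

0.292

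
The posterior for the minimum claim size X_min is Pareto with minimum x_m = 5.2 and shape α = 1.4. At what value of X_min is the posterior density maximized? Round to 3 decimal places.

The Pareto density is strictly decreasing on [x_m, ∞), so the mode is x_m = 5.200.
Mean = α·x_m/(α−1) = 1.4·5.2/0.4 = 18.200.
This is the posterior mode — the MAP estimate.

5.200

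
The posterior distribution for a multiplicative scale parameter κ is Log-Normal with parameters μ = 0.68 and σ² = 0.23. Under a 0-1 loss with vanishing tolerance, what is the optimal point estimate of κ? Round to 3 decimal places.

Mode = exp(μ − σ²) = exp(0.45) = 1.568.
Mean = exp(μ + σ²/2) = exp(0.795) = 2.214.
This is the posterior mode — the MAP estimate.

1.568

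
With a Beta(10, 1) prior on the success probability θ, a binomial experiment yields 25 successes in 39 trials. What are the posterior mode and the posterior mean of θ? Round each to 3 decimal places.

MAP: 0.708. Posterior mean: 0.700.

Posterior: Beta(10+25, 1+14) = Beta(35, 15).
Mode = (35−1)/(35+15−2) = 34/48 = 0.708.
Mean = 35/(35+15) = 35/50 = 0.700.
The mean is pulled below the mode by the posterior's left skew.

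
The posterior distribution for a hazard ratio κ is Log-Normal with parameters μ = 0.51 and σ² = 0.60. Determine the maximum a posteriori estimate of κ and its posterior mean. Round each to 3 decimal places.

Mode = exp(μ − σ²) = exp(-0.09) = 0.914.
Mean = exp(μ + σ²/2) = exp(0.810) = 2.248.
Mean > mode: the posterior has a right tail.

MAP: 0.914. Posterior mean: 2.248.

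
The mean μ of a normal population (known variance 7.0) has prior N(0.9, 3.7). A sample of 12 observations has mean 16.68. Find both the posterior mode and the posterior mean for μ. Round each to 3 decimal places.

MAP = 14.531; posterior mean = 14.531

Posterior for μ is Normal. Precision-weighted mean: (1/3.7·0.9 + 12/7.0·16.68) / (1/3.7 + 12/7.0) = 14.531.
A Normal posterior is symmetric, so mode = mean.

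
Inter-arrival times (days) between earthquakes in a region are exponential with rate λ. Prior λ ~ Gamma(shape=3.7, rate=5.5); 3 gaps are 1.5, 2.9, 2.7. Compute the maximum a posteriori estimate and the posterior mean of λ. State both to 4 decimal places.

Σ times = 7.1. Posterior: Gamma(shape = 3.7+3 = 6.7, rate = 5.5+7.1 = 12.6).
Mode = (α−1)/β = 5.7/12.6 = 0.4524.
Mean = α/β = 6.7/12.6 = 0.5317.
The posterior is right-skewed, so the mean exceeds the mode.

MAP = 0.4524, posterior mean = 0.5317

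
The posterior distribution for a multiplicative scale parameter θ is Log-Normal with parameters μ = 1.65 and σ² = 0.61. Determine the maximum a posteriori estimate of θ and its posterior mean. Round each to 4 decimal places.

MAP = 2.8292, posterior mean = 7.0639

Mode = exp(μ − σ²) = exp(1.04) = 2.8292.
Mean = exp(μ + σ²/2) = exp(1.955) = 7.0639.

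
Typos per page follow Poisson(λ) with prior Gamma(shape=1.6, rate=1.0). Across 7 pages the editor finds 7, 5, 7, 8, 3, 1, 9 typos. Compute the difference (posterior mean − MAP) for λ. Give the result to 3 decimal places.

0.125

Σ counts = 40. Posterior: Gamma(shape = 1.6+40 = 41.6, rate = 1.0+7 = 8.0).
Mode = (α−1)/β = 40.6/8.0 = 5.075.
Mean = α/β = 41.6/8.0 = 5.200.
Difference = 5.200 − 5.075 = 0.125.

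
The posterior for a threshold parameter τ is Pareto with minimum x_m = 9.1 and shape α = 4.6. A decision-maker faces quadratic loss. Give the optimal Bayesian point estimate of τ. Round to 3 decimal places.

11.628

The Pareto density is strictly decreasing on [x_m, ∞), so the mode is x_m = 9.100.
Mean = α·x_m/(α−1) = 4.6·9.1/3.6 = 11.628.
Quadratic loss ⇒ the optimal estimator is the posterior mean.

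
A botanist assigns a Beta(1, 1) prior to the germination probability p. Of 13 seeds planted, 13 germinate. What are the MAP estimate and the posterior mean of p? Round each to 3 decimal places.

MAP = 1.000; posterior mean = 0.933

Posterior: Beta(1+13, 1+0) = Beta(14, 1).
Since β = 1 ≤ 1 and α > 1, the Beta density is monotone increasing on [0,1]; the mode is at 1.
Mean = 14/(14+1) = 0.933.
Left-skewed posterior ⇒ mean < mode.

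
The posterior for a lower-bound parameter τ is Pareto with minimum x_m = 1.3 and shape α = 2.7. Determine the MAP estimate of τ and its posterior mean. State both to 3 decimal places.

The Pareto density is strictly decreasing on [x_m, ∞), so the mode is x_m = 1.300.
Mean = α·x_m/(α−1) = 2.7·1.3/1.7 = 2.065.
The posterior is right-skewed, so the mean exceeds the mode.

MAP estimate = 1.300, posterior mean = 2.065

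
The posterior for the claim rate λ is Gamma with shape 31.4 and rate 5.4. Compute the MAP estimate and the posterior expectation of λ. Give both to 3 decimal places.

Mode = (α−1)/β = 30.4/5.4 = 5.630.
Mean = α/β = 31.4/5.4 = 5.815.

λ_MAP = 5.630, E[λ|data] = 5.815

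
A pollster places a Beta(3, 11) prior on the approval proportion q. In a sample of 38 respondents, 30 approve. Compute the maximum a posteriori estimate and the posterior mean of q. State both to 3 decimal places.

maximum a posteriori estimate = 0.640, posterior mean = 0.635

Posterior: Beta(3+30, 11+8) = Beta(33, 19).
Mode = (33−1)/(33+19−2) = 32/50 = 0.640.
Mean = 33/(33+19) = 33/52 = 0.635.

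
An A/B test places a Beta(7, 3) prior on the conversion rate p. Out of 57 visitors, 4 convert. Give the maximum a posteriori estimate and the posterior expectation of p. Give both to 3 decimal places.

Posterior: Beta(7+4, 3+53) = Beta(11, 56).
Mode = (11−1)/(11+56−2) = 10/65 = 0.154.
Mean = 11/(11+56) = 11/67 = 0.164.
The posterior is right-skewed, so the mean exceeds the mode.

p_MAP = 0.154, E[p|data] = 0.164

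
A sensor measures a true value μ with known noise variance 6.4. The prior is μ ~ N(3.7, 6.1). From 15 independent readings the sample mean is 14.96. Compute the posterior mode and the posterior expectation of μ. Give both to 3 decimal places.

posterior mode = 14.224, posterior expectation = 14.224

Posterior for μ is Normal. Precision-weighted mean: (1/6.1·3.7 + 15/6.4·14.96) / (1/6.1 + 15/6.4) = 14.224.
A Normal posterior is symmetric, so mode = mean.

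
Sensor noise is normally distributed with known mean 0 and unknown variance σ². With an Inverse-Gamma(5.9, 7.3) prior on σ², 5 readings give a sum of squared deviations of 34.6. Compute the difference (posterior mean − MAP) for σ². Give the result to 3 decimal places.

0.707

Posterior: Inverse-Gamma(shape = 5.9+5/2 = 8.4, scale = 7.3+34.6/2 = 24.6).
Mode = β/(α+1) = 24.6/9.4 = 2.617.
Mean = β/(α−1) = 24.6/7.4 = 3.324.
Difference = 3.324 − 2.617 = 0.707.
The mean is pulled above the mode by the posterior's right skew.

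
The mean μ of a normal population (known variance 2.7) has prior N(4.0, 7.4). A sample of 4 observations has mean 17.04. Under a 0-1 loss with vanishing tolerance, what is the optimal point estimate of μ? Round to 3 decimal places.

Posterior for μ is Normal. Precision-weighted mean: (1/7.4·4.0 + 4/2.7·17.04) / (1/7.4 + 4/2.7) = 15.950.
A Normal posterior is symmetric, so mode = mean.
This is the posterior mode — the MAP estimate.

15.950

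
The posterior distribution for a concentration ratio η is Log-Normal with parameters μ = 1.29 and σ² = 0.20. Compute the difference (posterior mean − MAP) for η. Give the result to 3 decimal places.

1.041

Mode = exp(μ − σ²) = exp(1.09) = 2.974.
Mean = exp(μ + σ²/2) = exp(1.390) = 4.015.
Difference = 4.015 − 2.974 = 1.041.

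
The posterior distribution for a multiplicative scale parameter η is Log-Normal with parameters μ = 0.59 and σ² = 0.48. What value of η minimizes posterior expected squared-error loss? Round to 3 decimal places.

2.293

Mode = exp(μ − σ²) = exp(0.11) = 1.116.
Mean = exp(μ + σ²/2) = exp(0.830) = 2.293.
Squared-error loss ⇒ the optimal estimator is the posterior mean.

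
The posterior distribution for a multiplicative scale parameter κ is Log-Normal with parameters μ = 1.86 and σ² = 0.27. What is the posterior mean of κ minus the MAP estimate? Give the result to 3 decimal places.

Mode = exp(μ − σ²) = exp(1.59) = 4.904.
Mean = exp(μ + σ²/2) = exp(1.995) = 7.352.
Difference = 7.352 − 4.904 = 2.448.

2.448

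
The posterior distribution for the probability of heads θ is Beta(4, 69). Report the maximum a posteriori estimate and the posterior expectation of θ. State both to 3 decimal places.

MAP = 0.042; posterior mean = 0.055

Mode = (4−1)/(4+69−2) = 3/71 = 0.042.
Mean = 4/(4+69) = 4/73 = 0.055.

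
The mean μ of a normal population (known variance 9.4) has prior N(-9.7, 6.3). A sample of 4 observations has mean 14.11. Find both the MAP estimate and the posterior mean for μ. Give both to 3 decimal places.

Posterior for μ is Normal. Precision-weighted mean: (1/6.3·-9.7 + 4/9.4·14.11) / (1/6.3 + 4/9.4) = 7.641.
A Normal posterior is symmetric, so mode = mean.

MAP estimate = 7.641, posterior mean = 7.641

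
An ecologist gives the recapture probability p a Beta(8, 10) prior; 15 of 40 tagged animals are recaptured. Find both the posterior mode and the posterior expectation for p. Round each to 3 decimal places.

Posterior: Beta(8+15, 10+25) = Beta(23, 35).
Mode = (23−1)/(23+35−2) = 22/56 = 0.393.
Mean = 23/(23+35) = 23/58 = 0.397.

MAP = 0.393; posterior mean = 0.397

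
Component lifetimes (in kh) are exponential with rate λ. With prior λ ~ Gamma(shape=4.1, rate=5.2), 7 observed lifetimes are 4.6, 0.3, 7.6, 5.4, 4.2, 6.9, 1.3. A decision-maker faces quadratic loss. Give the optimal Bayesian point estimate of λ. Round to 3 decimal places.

Σ times = 30.3. Posterior: Gamma(shape = 4.1+7 = 11.1, rate = 5.2+30.3 = 35.5).
Mode = (α−1)/β = 10.1/35.5 = 0.285.
Mean = α/β = 11.1/35.5 = 0.313.
Quadratic loss ⇒ the optimal estimator is the posterior mean.

0.313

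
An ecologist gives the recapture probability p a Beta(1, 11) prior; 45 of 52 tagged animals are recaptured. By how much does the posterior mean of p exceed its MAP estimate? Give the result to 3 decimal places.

-0.007

Posterior: Beta(1+45, 11+7) = Beta(46, 18).
Mode = (46−1)/(46+18−2) = 45/62 = 0.726.
Mean = 46/(46+18) = 46/64 = 0.719.
Difference = 0.719 − 0.726 = -0.007.
The posterior is left-skewed, so the mode exceeds the mean.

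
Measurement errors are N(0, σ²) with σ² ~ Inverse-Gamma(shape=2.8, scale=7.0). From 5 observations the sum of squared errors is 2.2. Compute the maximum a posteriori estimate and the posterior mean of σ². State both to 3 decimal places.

MAP = 1.286, posterior mean = 1.884

Posterior: Inverse-Gamma(shape = 2.8+5/2 = 5.3, scale = 7.0+2.2/2 = 8.1).
Mode = β/(α+1) = 8.1/6.3 = 1.286.
Mean = β/(α−1) = 8.1/4.3 = 1.884.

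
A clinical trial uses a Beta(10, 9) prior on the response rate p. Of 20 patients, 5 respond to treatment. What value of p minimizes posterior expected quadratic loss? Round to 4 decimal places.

Posterior: Beta(10+5, 9+15) = Beta(15, 24).
Mode = (15−1)/(15+24−2) = 14/37 = 0.3784.
Mean = 15/(15+24) = 15/39 = 0.3846.
Quadratic loss ⇒ the optimal estimator is the posterior mean.

0.3846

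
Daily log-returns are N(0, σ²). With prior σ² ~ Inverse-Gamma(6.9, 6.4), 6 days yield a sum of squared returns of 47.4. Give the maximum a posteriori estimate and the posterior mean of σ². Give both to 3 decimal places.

Posterior: Inverse-Gamma(shape = 6.9+6/2 = 9.9, scale = 6.4+47.4/2 = 30.1).
Mode = β/(α+1) = 30.1/10.9 = 2.761.
Mean = β/(α−1) = 30.1/8.9 = 3.382.
Right-skewed posterior ⇒ mode < mean.

MAP: 2.761. Posterior mean: 3.382.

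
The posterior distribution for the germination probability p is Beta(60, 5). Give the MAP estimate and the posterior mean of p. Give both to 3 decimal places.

Mode = (60−1)/(60+5−2) = 59/63 = 0.937.
Mean = 60/(60+5) = 60/65 = 0.923.

MAP: 0.937. Posterior mean: 0.923.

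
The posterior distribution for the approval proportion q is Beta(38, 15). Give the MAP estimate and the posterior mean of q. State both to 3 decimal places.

MAP = 0.725, posterior mean = 0.717

Mode = (38−1)/(38+15−2) = 37/51 = 0.725.
Mean = 38/(38+15) = 38/53 = 0.717.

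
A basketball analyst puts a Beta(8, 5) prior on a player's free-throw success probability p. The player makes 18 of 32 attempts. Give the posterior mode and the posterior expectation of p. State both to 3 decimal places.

MAP: 0.581. Posterior mean: 0.578.

Posterior: Beta(8+18, 5+14) = Beta(26, 19).
Mode = (26−1)/(26+19−2) = 25/43 = 0.581.
Mean = 26/(26+19) = 26/45 = 0.578.
The posterior is left-skewed, so the mode exceeds the mean.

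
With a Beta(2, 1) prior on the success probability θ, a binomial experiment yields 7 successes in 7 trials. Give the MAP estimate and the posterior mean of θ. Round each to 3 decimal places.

Posterior: Beta(2+7, 1+0) = Beta(9, 1).
Since β = 1 ≤ 1 and α > 1, the Beta density is monotone increasing on [0,1]; the mode is at 1.
Mean = 9/(9+1) = 0.900.

θ_MAP = 1.000, E[θ|data] = 0.900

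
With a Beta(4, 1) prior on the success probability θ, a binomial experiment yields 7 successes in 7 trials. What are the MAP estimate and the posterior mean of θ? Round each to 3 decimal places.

θ_MAP = 1.000, E[θ|data] = 0.917

Posterior: Beta(4+7, 1+0) = Beta(11, 1).
Since β = 1 ≤ 1 and α > 1, the Beta density is monotone increasing on [0,1]; the mode is at 1.
Mean = 11/(11+1) = 0.917.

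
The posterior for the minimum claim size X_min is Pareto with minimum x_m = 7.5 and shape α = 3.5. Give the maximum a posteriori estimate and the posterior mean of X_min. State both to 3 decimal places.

MAP: 7.500. Posterior mean: 10.500.

The Pareto density is strictly decreasing on [x_m, ∞), so the mode is x_m = 7.500.
Mean = α·x_m/(α−1) = 3.5·7.5/2.5 = 10.500.
Right-skewed posterior ⇒ mode < mean.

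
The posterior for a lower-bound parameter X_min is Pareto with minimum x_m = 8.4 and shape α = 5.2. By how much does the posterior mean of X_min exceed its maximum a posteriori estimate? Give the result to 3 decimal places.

The Pareto density is strictly decreasing on [x_m, ∞), so the mode is x_m = 8.400.
Mean = α·x_m/(α−1) = 5.2·8.4/4.2 = 10.400.
Difference = 10.400 − 8.400 = 2.000.

2.000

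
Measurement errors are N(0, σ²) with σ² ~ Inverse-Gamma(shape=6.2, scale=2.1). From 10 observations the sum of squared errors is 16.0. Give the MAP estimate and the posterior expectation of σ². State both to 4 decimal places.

Posterior: Inverse-Gamma(shape = 6.2+10/2 = 11.2, scale = 2.1+16.0/2 = 10.1).
Mode = β/(α+1) = 10.1/12.2 = 0.8279.
Mean = β/(α−1) = 10.1/10.2 = 0.9902.
Right-skewed posterior ⇒ mode < mean.

MAP = 0.8279, posterior mean = 0.9902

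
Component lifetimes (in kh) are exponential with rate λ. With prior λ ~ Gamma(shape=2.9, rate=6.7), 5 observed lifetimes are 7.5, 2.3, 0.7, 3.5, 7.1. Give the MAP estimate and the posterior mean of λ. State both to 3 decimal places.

MAP = 0.248, posterior mean = 0.284

Σ times = 21.1. Posterior: Gamma(shape = 2.9+5 = 7.9, rate = 6.7+21.1 = 27.8).
Mode = (α−1)/β = 6.9/27.8 = 0.248.
Mean = α/β = 7.9/27.8 = 0.284.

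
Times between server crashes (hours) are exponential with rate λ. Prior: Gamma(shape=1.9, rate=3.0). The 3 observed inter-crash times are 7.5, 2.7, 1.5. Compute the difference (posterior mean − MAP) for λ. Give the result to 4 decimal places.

0.0680

Σ times = 11.7. Posterior: Gamma(shape = 1.9+3 = 4.9, rate = 3.0+11.7 = 14.7).
Mode = (α−1)/β = 3.9/14.7 = 0.2653.
Mean = α/β = 4.9/14.7 = 0.3333.
Difference = 0.3333 − 0.2653 = 0.0680.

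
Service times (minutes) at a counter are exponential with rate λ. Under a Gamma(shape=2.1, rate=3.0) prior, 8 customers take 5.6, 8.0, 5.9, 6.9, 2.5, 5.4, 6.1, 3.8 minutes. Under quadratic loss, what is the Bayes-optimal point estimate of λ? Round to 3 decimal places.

Σ times = 44.2. Posterior: Gamma(shape = 2.1+8 = 10.1, rate = 3.0+44.2 = 47.2).
Mode = (α−1)/β = 9.1/47.2 = 0.193.
Mean = α/β = 10.1/47.2 = 0.214.
Quadratic loss ⇒ the optimal estimator is the posterior mean.

0.214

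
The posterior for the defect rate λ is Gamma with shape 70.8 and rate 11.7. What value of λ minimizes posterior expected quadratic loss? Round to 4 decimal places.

Mode = (α−1)/β = 69.8/11.7 = 5.9658.
Mean = α/β = 70.8/11.7 = 6.0513.
Quadratic loss ⇒ the optimal estimator is the posterior mean.

6.0513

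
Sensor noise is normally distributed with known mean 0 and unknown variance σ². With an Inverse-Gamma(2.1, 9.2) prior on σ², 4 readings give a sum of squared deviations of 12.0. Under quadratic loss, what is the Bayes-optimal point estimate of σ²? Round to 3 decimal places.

4.903

Posterior: Inverse-Gamma(shape = 2.1+4/2 = 4.1, scale = 9.2+12.0/2 = 15.2).
Mode = β/(α+1) = 15.2/5.1 = 2.980.
Mean = β/(α−1) = 15.2/3.1 = 4.903.
Quadratic loss ⇒ the optimal estimator is the posterior mean.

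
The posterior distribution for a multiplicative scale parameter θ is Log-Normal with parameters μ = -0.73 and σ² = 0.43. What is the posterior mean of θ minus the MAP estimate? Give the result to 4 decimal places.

0.2840

Mode = exp(μ − σ²) = exp(-1.16) = 0.3135.
Mean = exp(μ + σ²/2) = exp(-0.515) = 0.5975.
Difference = 0.5975 − 0.3135 = 0.2840.
Right-skewed posterior ⇒ mode < mean.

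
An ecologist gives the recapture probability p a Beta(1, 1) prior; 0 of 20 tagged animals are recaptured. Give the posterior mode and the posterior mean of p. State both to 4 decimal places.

Posterior: Beta(1+0, 1+20) = Beta(1, 21).
Since α = 1 ≤ 1 and β > 1, the Beta density is monotone decreasing on [0,1]; the mode is at 0.
Mean = 1/(1+21) = 0.0455.
The posterior is right-skewed, so the mean exceeds the mode.

MAP: 0.0000. Posterior mean: 0.0455.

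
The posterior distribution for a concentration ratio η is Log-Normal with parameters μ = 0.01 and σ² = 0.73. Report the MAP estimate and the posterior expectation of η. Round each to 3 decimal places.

Mode = exp(μ − σ²) = exp(-0.72) = 0.487.
Mean = exp(μ + σ²/2) = exp(0.375) = 1.455.
The mean is pulled above the mode by the posterior's right skew.

η_MAP = 0.487, E[η|data] = 1.455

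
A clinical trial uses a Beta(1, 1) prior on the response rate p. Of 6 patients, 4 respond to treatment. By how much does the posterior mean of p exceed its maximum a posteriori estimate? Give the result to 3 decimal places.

-0.042

Posterior: Beta(1+4, 1+2) = Beta(5, 3).
Mode = (5−1)/(5+3−2) = 4/6 = 0.667.
Mean = 5/(5+3) = 5/8 = 0.625.
Difference = 0.625 − 0.667 = -0.042.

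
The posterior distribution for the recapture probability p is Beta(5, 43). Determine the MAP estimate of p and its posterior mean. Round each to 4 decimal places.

Mode = (5−1)/(5+43−2) = 4/46 = 0.0870.
Mean = 5/(5+43) = 5/48 = 0.1042.
The mean is pulled above the mode by the posterior's right skew.

p_MAP = 0.0870, E[p|data] = 0.1042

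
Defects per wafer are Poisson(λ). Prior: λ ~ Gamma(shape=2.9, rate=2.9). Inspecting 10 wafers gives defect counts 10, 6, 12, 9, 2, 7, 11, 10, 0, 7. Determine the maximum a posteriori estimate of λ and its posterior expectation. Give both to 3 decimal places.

Σ counts = 74. Posterior: Gamma(shape = 2.9+74 = 76.9, rate = 2.9+10 = 12.9).
Mode = (α−1)/β = 75.9/12.9 = 5.884.
Mean = α/β = 76.9/12.9 = 5.961.
The posterior is right-skewed, so the mean exceeds the mode.

maximum a posteriori estimate = 5.884, posterior expectation = 5.961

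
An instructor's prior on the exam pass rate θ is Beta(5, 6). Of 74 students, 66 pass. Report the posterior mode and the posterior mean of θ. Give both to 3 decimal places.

posterior mode = 0.843, posterior mean = 0.835

Posterior: Beta(5+66, 6+8) = Beta(71, 14).
Mode = (71−1)/(71+14−2) = 70/83 = 0.843.
Mean = 71/(71+14) = 71/85 = 0.835.
Mode > mean: the posterior has a left tail.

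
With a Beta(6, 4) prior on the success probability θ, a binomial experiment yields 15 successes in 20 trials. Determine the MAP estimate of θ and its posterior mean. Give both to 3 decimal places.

MAP = 0.714, posterior mean = 0.700

Posterior: Beta(6+15, 4+5) = Beta(21, 9).
Mode = (21−1)/(21+9−2) = 20/28 = 0.714.
Mean = 21/(21+9) = 21/30 = 0.700.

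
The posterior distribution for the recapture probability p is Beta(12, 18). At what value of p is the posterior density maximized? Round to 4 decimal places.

Mode = (12−1)/(12+18−2) = 11/28 = 0.3929.
Mean = 12/(12+18) = 12/30 = 0.4000.
This is the posterior mode — the MAP estimate.

0.3929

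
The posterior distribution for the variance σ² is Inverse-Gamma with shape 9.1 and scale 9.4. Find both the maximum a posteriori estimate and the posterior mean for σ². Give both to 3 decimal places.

σ²_MAP = 0.931, E[σ²|data] = 1.160

Mode = β/(α+1) = 9.4/10.1 = 0.931.
Mean = β/(α−1) = 9.4/8.1 = 1.160.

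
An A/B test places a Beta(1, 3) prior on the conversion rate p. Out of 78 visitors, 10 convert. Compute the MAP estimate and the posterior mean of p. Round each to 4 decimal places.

Posterior: Beta(1+10, 3+68) = Beta(11, 71).
Mode = (11−1)/(11+71−2) = 10/80 = 0.1250.
Mean = 11/(11+71) = 11/82 = 0.1341.
Mean > mode: the posterior has a right tail.

MAP: 0.1250. Posterior mean: 0.1341.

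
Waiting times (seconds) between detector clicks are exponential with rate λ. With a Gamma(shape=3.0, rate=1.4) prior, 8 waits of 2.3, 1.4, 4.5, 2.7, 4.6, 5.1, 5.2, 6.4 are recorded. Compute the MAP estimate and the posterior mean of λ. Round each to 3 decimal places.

Σ times = 32.2. Posterior: Gamma(shape = 3.0+8 = 11.0, rate = 1.4+32.2 = 33.6).
Mode = (α−1)/β = 10.0/33.6 = 0.298.
Mean = α/β = 11.0/33.6 = 0.327.
Right-skewed posterior ⇒ mode < mean.

MAP: 0.298. Posterior mean: 0.327.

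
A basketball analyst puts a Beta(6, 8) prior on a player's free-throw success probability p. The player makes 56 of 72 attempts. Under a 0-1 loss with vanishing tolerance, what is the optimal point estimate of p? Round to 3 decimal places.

Posterior: Beta(6+56, 8+16) = Beta(62, 24).
Mode = (62−1)/(62+24−2) = 61/84 = 0.726.
Mean = 62/(62+24) = 62/86 = 0.721.
This is the posterior mode — the MAP estimate.

0.726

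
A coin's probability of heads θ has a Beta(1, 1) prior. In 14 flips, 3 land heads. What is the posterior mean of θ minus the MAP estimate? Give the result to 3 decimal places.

Posterior: Beta(1+3, 1+11) = Beta(4, 12).
Mode = (4−1)/(4+12−2) = 3/14 = 0.214.
Mean = 4/(4+12) = 4/16 = 0.250.
Difference = 0.250 − 0.214 = 0.036.

0.036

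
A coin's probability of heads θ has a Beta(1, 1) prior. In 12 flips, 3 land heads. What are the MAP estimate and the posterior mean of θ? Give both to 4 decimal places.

Posterior: Beta(1+3, 1+9) = Beta(4, 10).
Mode = (4−1)/(4+10−2) = 3/12 = 0.2500.
Mean = 4/(4+10) = 4/14 = 0.2857.

MAP estimate = 0.2500, posterior mean = 0.2857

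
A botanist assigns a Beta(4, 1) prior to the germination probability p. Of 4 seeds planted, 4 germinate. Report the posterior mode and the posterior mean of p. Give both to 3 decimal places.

MAP = 1.000, posterior mean = 0.889

Posterior: Beta(4+4, 1+0) = Beta(8, 1).
Since β = 1 ≤ 1 and α > 1, the Beta density is monotone increasing on [0,1]; the mode is at 1.
Mean = 8/(8+1) = 0.889.
The posterior is left-skewed, so the mode exceeds the mean.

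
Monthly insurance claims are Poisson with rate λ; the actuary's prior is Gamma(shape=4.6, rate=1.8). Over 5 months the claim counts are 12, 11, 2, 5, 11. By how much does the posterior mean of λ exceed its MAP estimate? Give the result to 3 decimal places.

0.147

Σ counts = 41. Posterior: Gamma(shape = 4.6+41 = 45.6, rate = 1.8+5 = 6.8).
Mode = (α−1)/β = 44.6/6.8 = 6.559.
Mean = α/β = 45.6/6.8 = 6.706.
Difference = 6.706 − 6.559 = 0.147.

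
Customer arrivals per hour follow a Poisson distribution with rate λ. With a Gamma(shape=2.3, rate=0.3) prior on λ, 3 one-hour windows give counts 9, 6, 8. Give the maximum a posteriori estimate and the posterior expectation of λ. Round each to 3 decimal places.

MAP = 7.364; posterior mean = 7.667

Σ counts = 23. Posterior: Gamma(shape = 2.3+23 = 25.3, rate = 0.3+3 = 3.3).
Mode = (α−1)/β = 24.3/3.3 = 7.364.
Mean = α/β = 25.3/3.3 = 7.667.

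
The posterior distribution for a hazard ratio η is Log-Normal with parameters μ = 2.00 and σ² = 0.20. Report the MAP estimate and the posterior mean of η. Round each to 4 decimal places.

η_MAP = 6.0496, E[η|data] = 8.1662

Mode = exp(μ − σ²) = exp(1.80) = 6.0496.
Mean = exp(μ + σ²/2) = exp(2.100) = 8.1662.
The posterior is right-skewed, so the mean exceeds the mode.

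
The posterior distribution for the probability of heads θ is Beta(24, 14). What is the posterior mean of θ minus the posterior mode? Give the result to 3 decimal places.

-0.007

Mode = (24−1)/(24+14−2) = 23/36 = 0.639.
Mean = 24/(24+14) = 24/38 = 0.632.
Difference = 0.632 − 0.639 = -0.007.
Left-skewed posterior ⇒ mean < mode.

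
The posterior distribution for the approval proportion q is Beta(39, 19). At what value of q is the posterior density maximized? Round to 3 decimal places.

0.679

Mode = (39−1)/(39+19−2) = 38/56 = 0.679.
Mean = 39/(39+19) = 39/58 = 0.672.
This is the posterior mode — the MAP estimate.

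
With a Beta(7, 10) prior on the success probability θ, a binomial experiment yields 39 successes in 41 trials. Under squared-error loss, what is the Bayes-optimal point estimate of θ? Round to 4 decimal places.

0.7931

Posterior: Beta(7+39, 10+2) = Beta(46, 12).
Mode = (46−1)/(46+12−2) = 45/56 = 0.8036.
Mean = 46/(46+12) = 46/58 = 0.7931.
Squared-error loss ⇒ the optimal estimator is the posterior mean.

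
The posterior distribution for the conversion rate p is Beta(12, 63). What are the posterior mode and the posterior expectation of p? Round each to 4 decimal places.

posterior mode = 0.1507, posterior expectation = 0.1600

Mode = (12−1)/(12+63−2) = 11/73 = 0.1507.
Mean = 12/(12+63) = 12/75 = 0.1600.
The mean is pulled above the mode by the posterior's right skew.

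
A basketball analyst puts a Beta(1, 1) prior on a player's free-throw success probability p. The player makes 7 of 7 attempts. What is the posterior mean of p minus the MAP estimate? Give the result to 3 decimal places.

Posterior: Beta(1+7, 1+0) = Beta(8, 1).
Since β = 1 ≤ 1 and α > 1, the Beta density is monotone increasing on [0,1]; the mode is at 1.
Mean = 8/(8+1) = 0.889.
Difference = 0.889 − 1.000 = -0.111.

-0.111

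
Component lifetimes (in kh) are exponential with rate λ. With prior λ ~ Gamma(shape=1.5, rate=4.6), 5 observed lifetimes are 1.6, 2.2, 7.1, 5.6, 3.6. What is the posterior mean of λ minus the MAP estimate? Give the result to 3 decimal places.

0.040

Σ times = 20.1. Posterior: Gamma(shape = 1.5+5 = 6.5, rate = 4.6+20.1 = 24.7).
Mode = (α−1)/β = 5.5/24.7 = 0.223.
Mean = α/β = 6.5/24.7 = 0.263.
Difference = 0.263 − 0.223 = 0.040.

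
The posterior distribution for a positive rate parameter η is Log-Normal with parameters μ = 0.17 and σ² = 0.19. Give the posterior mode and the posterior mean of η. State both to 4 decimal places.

MAP = 0.9802; posterior mean = 1.3034

Mode = exp(μ − σ²) = exp(-0.02) = 0.9802.
Mean = exp(μ + σ²/2) = exp(0.265) = 1.3034.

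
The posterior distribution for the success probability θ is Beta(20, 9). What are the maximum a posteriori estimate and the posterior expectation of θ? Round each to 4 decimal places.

Mode = (20−1)/(20+9−2) = 19/27 = 0.7037.
Mean = 20/(20+9) = 20/29 = 0.6897.
The mean is pulled below the mode by the posterior's left skew.

MAP = 0.7037; posterior mean = 0.6897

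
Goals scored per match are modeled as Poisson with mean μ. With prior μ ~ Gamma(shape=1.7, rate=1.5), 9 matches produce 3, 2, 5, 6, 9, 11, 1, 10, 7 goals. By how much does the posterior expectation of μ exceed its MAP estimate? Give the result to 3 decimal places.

Σ counts = 54. Posterior: Gamma(shape = 1.7+54 = 55.7, rate = 1.5+9 = 10.5).
Mode = (α−1)/β = 54.7/10.5 = 5.210.
Mean = α/β = 55.7/10.5 = 5.305.
Difference = 5.305 − 5.210 = 0.095.
Mean > mode: the posterior has a right tail.

0.095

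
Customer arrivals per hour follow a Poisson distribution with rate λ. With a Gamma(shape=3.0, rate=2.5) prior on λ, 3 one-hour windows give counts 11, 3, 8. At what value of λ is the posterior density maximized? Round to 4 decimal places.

Σ counts = 22. Posterior: Gamma(shape = 3.0+22 = 25.0, rate = 2.5+3 = 5.5).
Mode = (α−1)/β = 24.0/5.5 = 4.3636.
Mean = α/β = 25.0/5.5 = 4.5455.
This is the posterior mode — the MAP estimate.

4.3636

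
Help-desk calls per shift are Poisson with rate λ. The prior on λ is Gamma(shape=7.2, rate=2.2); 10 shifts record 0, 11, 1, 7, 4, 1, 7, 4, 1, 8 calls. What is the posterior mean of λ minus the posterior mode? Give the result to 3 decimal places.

0.082

Σ counts = 44. Posterior: Gamma(shape = 7.2+44 = 51.2, rate = 2.2+10 = 12.2).
Mode = (α−1)/β = 50.2/12.2 = 4.115.
Mean = α/β = 51.2/12.2 = 4.197.
Difference = 4.197 − 4.115 = 0.082.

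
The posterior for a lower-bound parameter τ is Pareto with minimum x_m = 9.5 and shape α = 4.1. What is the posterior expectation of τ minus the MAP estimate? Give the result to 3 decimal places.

3.065

The Pareto density is strictly decreasing on [x_m, ∞), so the mode is x_m = 9.500.
Mean = α·x_m/(α−1) = 4.1·9.5/3.1 = 12.565.
Difference = 12.565 − 9.500 = 3.065.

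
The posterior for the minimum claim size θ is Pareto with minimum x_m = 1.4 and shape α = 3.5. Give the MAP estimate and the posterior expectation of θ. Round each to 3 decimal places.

MAP: 1.400. Posterior mean: 1.960.

The Pareto density is strictly decreasing on [x_m, ∞), so the mode is x_m = 1.400.
Mean = α·x_m/(α−1) = 3.5·1.4/2.5 = 1.960.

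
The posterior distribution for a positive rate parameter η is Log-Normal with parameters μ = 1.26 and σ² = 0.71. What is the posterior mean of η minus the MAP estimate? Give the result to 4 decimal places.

3.2946

Mode = exp(μ − σ²) = exp(0.55) = 1.7333.
Mean = exp(μ + σ²/2) = exp(1.615) = 5.0279.
Difference = 5.0279 − 1.7333 = 3.2946.
Mean > mode: the posterior has a right tail.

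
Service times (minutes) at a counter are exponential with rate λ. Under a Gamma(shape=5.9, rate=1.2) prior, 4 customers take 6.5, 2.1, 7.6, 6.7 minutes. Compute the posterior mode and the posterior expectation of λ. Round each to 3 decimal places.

Σ times = 22.9. Posterior: Gamma(shape = 5.9+4 = 9.9, rate = 1.2+22.9 = 24.1).
Mode = (α−1)/β = 8.9/24.1 = 0.369.
Mean = α/β = 9.9/24.1 = 0.411.
Mean > mode: the posterior has a right tail.

MAP = 0.369; posterior mean = 0.411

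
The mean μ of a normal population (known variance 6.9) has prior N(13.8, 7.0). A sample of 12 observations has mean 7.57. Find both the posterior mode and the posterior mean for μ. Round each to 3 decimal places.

μ_MAP = 8.043, E[μ|data] = 8.043

Posterior for μ is Normal. Precision-weighted mean: (1/7.0·13.8 + 12/6.9·7.57) / (1/7.0 + 12/6.9) = 8.043.
A Normal posterior is symmetric, so mode = mean.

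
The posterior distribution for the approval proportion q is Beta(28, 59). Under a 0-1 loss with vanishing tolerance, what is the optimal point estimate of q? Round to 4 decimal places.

0.3176

Mode = (28−1)/(28+59−2) = 27/85 = 0.3176.
Mean = 28/(28+59) = 28/87 = 0.3218.
This is the posterior mode — the MAP estimate.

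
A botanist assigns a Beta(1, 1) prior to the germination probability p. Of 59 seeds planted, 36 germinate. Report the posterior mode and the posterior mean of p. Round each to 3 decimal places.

Posterior: Beta(1+36, 1+23) = Beta(37, 24).
Mode = (37−1)/(37+24−2) = 36/59 = 0.610.
With a flat prior the MAP equals the MLE, 36/59.
Mean = 37/(37+24) = 37/61 = 0.607.
Mode > mean: the posterior has a left tail.

p_MAP = 0.610, E[p|data] = 0.607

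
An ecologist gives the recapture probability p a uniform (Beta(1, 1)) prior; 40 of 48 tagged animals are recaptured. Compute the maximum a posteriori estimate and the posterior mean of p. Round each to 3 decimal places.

Posterior: Beta(1+40, 1+8) = Beta(41, 9).
Mode = (41−1)/(41+9−2) = 40/48 = 0.833.
With a flat prior the MAP equals the MLE, 40/48.
Mean = 41/(41+9) = 41/50 = 0.820.

MAP = 0.833; posterior mean = 0.820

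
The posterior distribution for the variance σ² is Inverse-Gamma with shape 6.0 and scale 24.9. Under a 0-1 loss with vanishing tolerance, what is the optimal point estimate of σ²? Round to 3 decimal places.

Mode = β/(α+1) = 24.9/7.0 = 3.557.
Mean = β/(α−1) = 24.9/5.0 = 4.980.
This is the posterior mode — the MAP estimate.

3.557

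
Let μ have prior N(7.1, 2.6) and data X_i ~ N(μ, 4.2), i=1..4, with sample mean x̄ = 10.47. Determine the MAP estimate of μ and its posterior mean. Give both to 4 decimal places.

Posterior for μ is Normal. Precision-weighted mean: (1/2.6·7.1 + 4/4.2·10.47) / (1/2.6 + 4/4.2) = 9.5005.
A Normal posterior is symmetric, so mode = mean.

MAP estimate = 9.5005, posterior mean = 9.5005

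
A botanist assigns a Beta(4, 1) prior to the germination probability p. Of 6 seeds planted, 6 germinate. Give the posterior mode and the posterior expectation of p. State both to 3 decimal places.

p_MAP = 1.000, E[p|data] = 0.909

Posterior: Beta(4+6, 1+0) = Beta(10, 1).
Since β = 1 ≤ 1 and α > 1, the Beta density is monotone increasing on [0,1]; the mode is at 1.
Mean = 10/(10+1) = 0.909.
The mean is pulled below the mode by the posterior's left skew.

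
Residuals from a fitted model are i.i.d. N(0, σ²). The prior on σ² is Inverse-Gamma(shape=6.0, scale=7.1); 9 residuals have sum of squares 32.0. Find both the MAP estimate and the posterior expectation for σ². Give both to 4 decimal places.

Posterior: Inverse-Gamma(shape = 6.0+9/2 = 10.5, scale = 7.1+32.0/2 = 23.1).
Mode = β/(α+1) = 23.1/11.5 = 2.0087.
Mean = β/(α−1) = 23.1/9.5 = 2.4316.
Mean > mode: the posterior has a right tail.

MAP = 2.0087, posterior mean = 2.4316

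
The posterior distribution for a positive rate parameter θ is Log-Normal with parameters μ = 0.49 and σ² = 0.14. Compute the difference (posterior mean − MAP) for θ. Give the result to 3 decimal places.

0.332

Mode = exp(μ − σ²) = exp(0.35) = 1.419.
Mean = exp(μ + σ²/2) = exp(0.560) = 1.751.
Difference = 1.751 − 1.419 = 0.332.
The posterior is right-skewed, so the mean exceeds the mode.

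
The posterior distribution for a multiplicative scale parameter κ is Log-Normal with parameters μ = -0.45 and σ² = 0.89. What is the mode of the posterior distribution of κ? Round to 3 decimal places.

Mode = exp(μ − σ²) = exp(-1.34) = 0.262.
Mean = exp(μ + σ²/2) = exp(-0.005) = 0.995.
This is the posterior mode — the MAP estimate.

0.262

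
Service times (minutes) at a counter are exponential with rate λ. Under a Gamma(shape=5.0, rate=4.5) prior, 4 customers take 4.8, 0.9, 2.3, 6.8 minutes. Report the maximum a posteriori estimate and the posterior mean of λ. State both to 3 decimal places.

MAP = 0.415; posterior mean = 0.466

Σ times = 14.8. Posterior: Gamma(shape = 5.0+4 = 9.0, rate = 4.5+14.8 = 19.3).
Mode = (α−1)/β = 8.0/19.3 = 0.415.
Mean = α/β = 9.0/19.3 = 0.466.
Right-skewed posterior ⇒ mode < mean.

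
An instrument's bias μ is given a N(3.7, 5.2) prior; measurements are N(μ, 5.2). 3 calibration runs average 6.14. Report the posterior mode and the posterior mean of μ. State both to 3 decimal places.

MAP = 5.530, posterior mean = 5.530

Posterior for μ is Normal. Precision-weighted mean: (1/5.2·3.7 + 3/5.2·6.14) / (1/5.2 + 3/5.2) = 5.530.
A Normal posterior is symmetric, so mode = mean.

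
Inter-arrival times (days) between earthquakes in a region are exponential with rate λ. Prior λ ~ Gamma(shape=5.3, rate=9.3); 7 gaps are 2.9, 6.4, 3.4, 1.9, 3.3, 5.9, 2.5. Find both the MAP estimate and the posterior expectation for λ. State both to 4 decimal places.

MAP estimate = 0.3174, posterior expectation = 0.3455

Σ times = 26.3. Posterior: Gamma(shape = 5.3+7 = 12.3, rate = 9.3+26.3 = 35.6).
Mode = (α−1)/β = 11.3/35.6 = 0.3174.
Mean = α/β = 12.3/35.6 = 0.3455.
The posterior is right-skewed, so the mean exceeds the mode.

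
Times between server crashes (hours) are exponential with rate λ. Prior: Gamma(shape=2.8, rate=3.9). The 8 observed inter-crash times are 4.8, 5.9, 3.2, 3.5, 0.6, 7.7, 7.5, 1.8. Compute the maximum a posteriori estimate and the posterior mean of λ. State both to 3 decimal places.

Σ times = 35.0. Posterior: Gamma(shape = 2.8+8 = 10.8, rate = 3.9+35.0 = 38.9).
Mode = (α−1)/β = 9.8/38.9 = 0.252.
Mean = α/β = 10.8/38.9 = 0.278.

λ_MAP = 0.252, E[λ|data] = 0.278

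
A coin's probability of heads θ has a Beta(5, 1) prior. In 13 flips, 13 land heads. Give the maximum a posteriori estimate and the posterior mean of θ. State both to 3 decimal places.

Posterior: Beta(5+13, 1+0) = Beta(18, 1).
Since β = 1 ≤ 1 and α > 1, the Beta density is monotone increasing on [0,1]; the mode is at 1.
Mean = 18/(18+1) = 0.947.

MAP = 1.000, posterior mean = 0.947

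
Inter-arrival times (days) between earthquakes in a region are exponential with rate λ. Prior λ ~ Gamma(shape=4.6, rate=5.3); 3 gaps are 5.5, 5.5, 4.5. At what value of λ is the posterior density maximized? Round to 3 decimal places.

0.317

Σ times = 15.5. Posterior: Gamma(shape = 4.6+3 = 7.6, rate = 5.3+15.5 = 20.8).
Mode = (α−1)/β = 6.6/20.8 = 0.317.
Mean = α/β = 7.6/20.8 = 0.365.
This is the posterior mode — the MAP estimate.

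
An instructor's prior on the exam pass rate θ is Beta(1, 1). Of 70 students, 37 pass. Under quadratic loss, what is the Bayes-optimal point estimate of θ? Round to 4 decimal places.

0.5278

Posterior: Beta(1+37, 1+33) = Beta(38, 34).
Mode = (38−1)/(38+34−2) = 37/70 = 0.5286.
With a flat prior the MAP equals the MLE, 37/70.
Mean = 38/(38+34) = 38/72 = 0.5278.
Quadratic loss ⇒ the optimal estimator is the posterior mean.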